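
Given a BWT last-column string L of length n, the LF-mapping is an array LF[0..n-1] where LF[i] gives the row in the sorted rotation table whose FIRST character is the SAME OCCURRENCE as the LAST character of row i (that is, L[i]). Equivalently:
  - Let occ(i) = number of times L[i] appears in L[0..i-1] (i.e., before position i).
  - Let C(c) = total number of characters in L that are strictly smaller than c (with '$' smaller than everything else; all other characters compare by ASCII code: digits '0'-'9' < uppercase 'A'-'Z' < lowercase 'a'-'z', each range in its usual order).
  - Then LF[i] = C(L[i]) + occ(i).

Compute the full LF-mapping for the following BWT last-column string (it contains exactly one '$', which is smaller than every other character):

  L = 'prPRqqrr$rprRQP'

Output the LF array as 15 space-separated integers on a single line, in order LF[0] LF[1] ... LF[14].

Answer: 6 10 1 4 8 9 11 12 0 13 7 14 5 3 2

Derivation:
Char counts: '$':1, 'P':2, 'Q':1, 'R':2, 'p':2, 'q':2, 'r':5
C (first-col start): C('$')=0, C('P')=1, C('Q')=3, C('R')=4, C('p')=6, C('q')=8, C('r')=10
L[0]='p': occ=0, LF[0]=C('p')+0=6+0=6
L[1]='r': occ=0, LF[1]=C('r')+0=10+0=10
L[2]='P': occ=0, LF[2]=C('P')+0=1+0=1
L[3]='R': occ=0, LF[3]=C('R')+0=4+0=4
L[4]='q': occ=0, LF[4]=C('q')+0=8+0=8
L[5]='q': occ=1, LF[5]=C('q')+1=8+1=9
L[6]='r': occ=1, LF[6]=C('r')+1=10+1=11
L[7]='r': occ=2, LF[7]=C('r')+2=10+2=12
L[8]='$': occ=0, LF[8]=C('$')+0=0+0=0
L[9]='r': occ=3, LF[9]=C('r')+3=10+3=13
L[10]='p': occ=1, LF[10]=C('p')+1=6+1=7
L[11]='r': occ=4, LF[11]=C('r')+4=10+4=14
L[12]='R': occ=1, LF[12]=C('R')+1=4+1=5
L[13]='Q': occ=0, LF[13]=C('Q')+0=3+0=3
L[14]='P': occ=1, LF[14]=C('P')+1=1+1=2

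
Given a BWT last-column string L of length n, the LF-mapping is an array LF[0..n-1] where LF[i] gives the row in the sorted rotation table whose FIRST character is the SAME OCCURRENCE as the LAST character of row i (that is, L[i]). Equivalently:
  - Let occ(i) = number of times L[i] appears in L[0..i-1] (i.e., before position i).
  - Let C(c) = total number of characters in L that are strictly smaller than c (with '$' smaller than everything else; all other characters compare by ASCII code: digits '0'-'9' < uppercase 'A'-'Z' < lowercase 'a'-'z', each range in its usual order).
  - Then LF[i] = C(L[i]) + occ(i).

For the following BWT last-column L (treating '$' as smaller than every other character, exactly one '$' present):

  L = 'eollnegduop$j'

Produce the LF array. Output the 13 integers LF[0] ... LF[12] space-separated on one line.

Char counts: '$':1, 'd':1, 'e':2, 'g':1, 'j':1, 'l':2, 'n':1, 'o':2, 'p':1, 'u':1
C (first-col start): C('$')=0, C('d')=1, C('e')=2, C('g')=4, C('j')=5, C('l')=6, C('n')=8, C('o')=9, C('p')=11, C('u')=12
L[0]='e': occ=0, LF[0]=C('e')+0=2+0=2
L[1]='o': occ=0, LF[1]=C('o')+0=9+0=9
L[2]='l': occ=0, LF[2]=C('l')+0=6+0=6
L[3]='l': occ=1, LF[3]=C('l')+1=6+1=7
L[4]='n': occ=0, LF[4]=C('n')+0=8+0=8
L[5]='e': occ=1, LF[5]=C('e')+1=2+1=3
L[6]='g': occ=0, LF[6]=C('g')+0=4+0=4
L[7]='d': occ=0, LF[7]=C('d')+0=1+0=1
L[8]='u': occ=0, LF[8]=C('u')+0=12+0=12
L[9]='o': occ=1, LF[9]=C('o')+1=9+1=10
L[10]='p': occ=0, LF[10]=C('p')+0=11+0=11
L[11]='$': occ=0, LF[11]=C('$')+0=0+0=0
L[12]='j': occ=0, LF[12]=C('j')+0=5+0=5

Answer: 2 9 6 7 8 3 4 1 12 10 11 0 5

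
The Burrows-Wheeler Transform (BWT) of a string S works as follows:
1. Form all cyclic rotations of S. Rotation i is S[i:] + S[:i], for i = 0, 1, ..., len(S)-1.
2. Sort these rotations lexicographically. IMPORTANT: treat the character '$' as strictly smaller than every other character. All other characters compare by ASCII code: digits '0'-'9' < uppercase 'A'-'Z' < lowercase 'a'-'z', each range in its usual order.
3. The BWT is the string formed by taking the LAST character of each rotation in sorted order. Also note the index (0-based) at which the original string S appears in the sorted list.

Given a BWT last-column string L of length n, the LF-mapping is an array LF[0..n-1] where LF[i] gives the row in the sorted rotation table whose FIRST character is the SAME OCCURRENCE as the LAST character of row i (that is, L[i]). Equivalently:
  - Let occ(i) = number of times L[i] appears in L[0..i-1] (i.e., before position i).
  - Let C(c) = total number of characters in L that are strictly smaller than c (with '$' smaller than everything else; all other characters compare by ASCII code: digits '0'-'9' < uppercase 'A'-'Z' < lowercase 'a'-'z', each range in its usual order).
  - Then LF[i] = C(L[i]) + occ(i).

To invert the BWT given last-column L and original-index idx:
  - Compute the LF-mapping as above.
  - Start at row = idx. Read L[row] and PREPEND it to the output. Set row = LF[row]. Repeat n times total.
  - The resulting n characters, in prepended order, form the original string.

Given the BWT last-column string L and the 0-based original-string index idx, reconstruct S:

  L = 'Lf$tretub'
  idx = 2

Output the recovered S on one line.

LF mapping: 1 4 0 6 5 3 7 8 2
Walk LF starting at row 2, prepending L[row]:
  step 1: row=2, L[2]='$', prepend. Next row=LF[2]=0
  step 2: row=0, L[0]='L', prepend. Next row=LF[0]=1
  step 3: row=1, L[1]='f', prepend. Next row=LF[1]=4
  step 4: row=4, L[4]='r', prepend. Next row=LF[4]=5
  step 5: row=5, L[5]='e', prepend. Next row=LF[5]=3
  step 6: row=3, L[3]='t', prepend. Next row=LF[3]=6
  step 7: row=6, L[6]='t', prepend. Next row=LF[6]=7
  step 8: row=7, L[7]='u', prepend. Next row=LF[7]=8
  step 9: row=8, L[8]='b', prepend. Next row=LF[8]=2
Reversed output: butterfL$

Answer: butterfL$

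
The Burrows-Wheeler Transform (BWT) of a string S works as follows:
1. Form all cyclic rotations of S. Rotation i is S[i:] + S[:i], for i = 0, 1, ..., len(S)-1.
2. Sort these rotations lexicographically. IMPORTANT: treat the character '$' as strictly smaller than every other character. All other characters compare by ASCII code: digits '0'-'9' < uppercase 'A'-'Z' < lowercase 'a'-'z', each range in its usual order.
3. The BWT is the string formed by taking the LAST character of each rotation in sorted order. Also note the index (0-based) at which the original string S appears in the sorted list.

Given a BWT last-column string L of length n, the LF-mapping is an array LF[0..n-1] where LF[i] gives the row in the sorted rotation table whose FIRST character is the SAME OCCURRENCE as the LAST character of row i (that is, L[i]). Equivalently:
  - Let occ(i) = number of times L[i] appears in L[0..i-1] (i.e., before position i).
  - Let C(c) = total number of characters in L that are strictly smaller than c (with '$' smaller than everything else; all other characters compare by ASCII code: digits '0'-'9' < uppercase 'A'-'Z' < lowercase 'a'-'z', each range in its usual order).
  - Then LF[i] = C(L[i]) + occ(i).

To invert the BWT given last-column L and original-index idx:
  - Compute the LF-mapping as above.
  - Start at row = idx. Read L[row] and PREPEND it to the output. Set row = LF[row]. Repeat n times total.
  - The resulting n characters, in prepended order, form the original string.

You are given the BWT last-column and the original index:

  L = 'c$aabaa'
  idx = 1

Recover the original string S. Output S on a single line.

Answer: aaabac$

Derivation:
LF mapping: 6 0 1 2 5 3 4
Walk LF starting at row 1, prepending L[row]:
  step 1: row=1, L[1]='$', prepend. Next row=LF[1]=0
  step 2: row=0, L[0]='c', prepend. Next row=LF[0]=6
  step 3: row=6, L[6]='a', prepend. Next row=LF[6]=4
  step 4: row=4, L[4]='b', prepend. Next row=LF[4]=5
  step 5: row=5, L[5]='a', prepend. Next row=LF[5]=3
  step 6: row=3, L[3]='a', prepend. Next row=LF[3]=2
  step 7: row=2, L[2]='a', prepend. Next row=LF[2]=1
Reversed output: aaabac$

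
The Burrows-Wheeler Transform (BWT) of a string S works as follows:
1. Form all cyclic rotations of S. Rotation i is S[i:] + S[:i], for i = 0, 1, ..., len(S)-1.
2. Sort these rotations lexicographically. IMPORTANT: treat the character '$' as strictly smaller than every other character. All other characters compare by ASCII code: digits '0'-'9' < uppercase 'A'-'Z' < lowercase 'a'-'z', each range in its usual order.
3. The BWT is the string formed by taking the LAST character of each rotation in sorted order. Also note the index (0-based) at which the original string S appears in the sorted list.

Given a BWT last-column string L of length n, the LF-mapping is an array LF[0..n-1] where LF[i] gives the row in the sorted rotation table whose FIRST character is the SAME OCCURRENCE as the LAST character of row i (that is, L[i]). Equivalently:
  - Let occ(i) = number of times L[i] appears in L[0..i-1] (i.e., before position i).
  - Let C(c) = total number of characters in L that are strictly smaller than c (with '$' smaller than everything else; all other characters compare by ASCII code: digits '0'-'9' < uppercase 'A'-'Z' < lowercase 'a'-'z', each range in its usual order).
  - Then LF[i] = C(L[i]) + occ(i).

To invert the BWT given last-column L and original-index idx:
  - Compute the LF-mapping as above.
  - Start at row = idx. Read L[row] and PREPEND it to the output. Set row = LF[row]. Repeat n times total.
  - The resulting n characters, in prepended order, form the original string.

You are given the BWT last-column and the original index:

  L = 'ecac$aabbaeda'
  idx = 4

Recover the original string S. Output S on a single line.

LF mapping: 11 8 1 9 0 2 3 6 7 4 12 10 5
Walk LF starting at row 4, prepending L[row]:
  step 1: row=4, L[4]='$', prepend. Next row=LF[4]=0
  step 2: row=0, L[0]='e', prepend. Next row=LF[0]=11
  step 3: row=11, L[11]='d', prepend. Next row=LF[11]=10
  step 4: row=10, L[10]='e', prepend. Next row=LF[10]=12
  step 5: row=12, L[12]='a', prepend. Next row=LF[12]=5
  step 6: row=5, L[5]='a', prepend. Next row=LF[5]=2
  step 7: row=2, L[2]='a', prepend. Next row=LF[2]=1
  step 8: row=1, L[1]='c', prepend. Next row=LF[1]=8
  step 9: row=8, L[8]='b', prepend. Next row=LF[8]=7
  step 10: row=7, L[7]='b', prepend. Next row=LF[7]=6
  step 11: row=6, L[6]='a', prepend. Next row=LF[6]=3
  step 12: row=3, L[3]='c', prepend. Next row=LF[3]=9
  step 13: row=9, L[9]='a', prepend. Next row=LF[9]=4
Reversed output: acabbcaaaede$

Answer: acabbcaaaede$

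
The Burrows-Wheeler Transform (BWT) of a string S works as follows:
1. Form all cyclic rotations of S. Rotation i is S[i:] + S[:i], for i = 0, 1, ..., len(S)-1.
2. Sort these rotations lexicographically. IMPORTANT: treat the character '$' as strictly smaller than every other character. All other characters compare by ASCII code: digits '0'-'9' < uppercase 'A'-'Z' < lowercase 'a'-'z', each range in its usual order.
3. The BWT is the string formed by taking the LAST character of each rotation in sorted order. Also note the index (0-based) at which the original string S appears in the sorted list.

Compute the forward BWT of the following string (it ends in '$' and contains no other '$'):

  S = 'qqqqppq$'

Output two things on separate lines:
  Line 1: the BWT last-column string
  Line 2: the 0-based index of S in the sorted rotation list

All 8 rotations (rotation i = S[i:]+S[:i]):
  rot[0] = qqqqppq$
  rot[1] = qqqppq$q
  rot[2] = qqppq$qq
  rot[3] = qppq$qqq
  rot[4] = ppq$qqqq
  rot[5] = pq$qqqqp
  rot[6] = q$qqqqpp
  rot[7] = $qqqqppq
Sorted (with $ < everything):
  sorted[0] = $qqqqppq  (last char: 'q')
  sorted[1] = ppq$qqqq  (last char: 'q')
  sorted[2] = pq$qqqqp  (last char: 'p')
  sorted[3] = q$qqqqpp  (last char: 'p')
  sorted[4] = qppq$qqq  (last char: 'q')
  sorted[5] = qqppq$qq  (last char: 'q')
  sorted[6] = qqqppq$q  (last char: 'q')
  sorted[7] = qqqqppq$  (last char: '$')
Last column: qqppqqq$
Original string S is at sorted index 7

Answer: qqppqqq$
7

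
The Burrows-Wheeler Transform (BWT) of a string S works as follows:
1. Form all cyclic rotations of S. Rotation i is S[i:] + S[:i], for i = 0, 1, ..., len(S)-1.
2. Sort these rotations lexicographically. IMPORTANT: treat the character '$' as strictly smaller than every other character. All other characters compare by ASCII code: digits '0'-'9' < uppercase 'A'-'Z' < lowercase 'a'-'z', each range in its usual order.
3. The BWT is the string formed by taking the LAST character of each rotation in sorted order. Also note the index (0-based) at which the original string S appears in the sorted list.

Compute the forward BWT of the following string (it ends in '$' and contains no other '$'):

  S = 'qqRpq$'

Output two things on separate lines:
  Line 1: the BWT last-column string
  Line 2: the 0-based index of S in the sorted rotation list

All 6 rotations (rotation i = S[i:]+S[:i]):
  rot[0] = qqRpq$
  rot[1] = qRpq$q
  rot[2] = Rpq$qq
  rot[3] = pq$qqR
  rot[4] = q$qqRp
  rot[5] = $qqRpq
Sorted (with $ < everything):
  sorted[0] = $qqRpq  (last char: 'q')
  sorted[1] = Rpq$qq  (last char: 'q')
  sorted[2] = pq$qqR  (last char: 'R')
  sorted[3] = q$qqRp  (last char: 'p')
  sorted[4] = qRpq$q  (last char: 'q')
  sorted[5] = qqRpq$  (last char: '$')
Last column: qqRpq$
Original string S is at sorted index 5

Answer: qqRpq$
5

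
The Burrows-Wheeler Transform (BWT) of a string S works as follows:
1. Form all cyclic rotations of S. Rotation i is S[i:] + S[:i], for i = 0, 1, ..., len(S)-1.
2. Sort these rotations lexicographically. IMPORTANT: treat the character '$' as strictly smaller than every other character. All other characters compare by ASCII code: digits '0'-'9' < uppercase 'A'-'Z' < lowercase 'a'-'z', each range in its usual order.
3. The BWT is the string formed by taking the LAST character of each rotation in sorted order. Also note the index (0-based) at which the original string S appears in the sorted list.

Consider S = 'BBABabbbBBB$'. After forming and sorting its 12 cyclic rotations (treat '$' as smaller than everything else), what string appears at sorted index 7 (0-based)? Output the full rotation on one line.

Answer: BabbbBBB$BBA

Derivation:
All 12 rotations (rotation i = S[i:]+S[:i]):
  rot[0] = BBABabbbBBB$
  rot[1] = BABabbbBBB$B
  rot[2] = ABabbbBBB$BB
  rot[3] = BabbbBBB$BBA
  rot[4] = abbbBBB$BBAB
  rot[5] = bbbBBB$BBABa
  rot[6] = bbBBB$BBABab
  rot[7] = bBBB$BBABabb
  rot[8] = BBB$BBABabbb
  rot[9] = BB$BBABabbbB
  rot[10] = B$BBABabbbBB
  rot[11] = $BBABabbbBBB
Sorted (with $ < everything):
  sorted[0] = $BBABabbbBBB
  sorted[1] = ABabbbBBB$BB
  sorted[2] = B$BBABabbbBB
  sorted[3] = BABabbbBBB$B
  sorted[4] = BB$BBABabbbB
  sorted[5] = BBABabbbBBB$
  sorted[6] = BBB$BBABabbb
  sorted[7] = BabbbBBB$BBA
  sorted[8] = abbbBBB$BBAB
  sorted[9] = bBBB$BBABabb
  sorted[10] = bbBBB$BBABab
  sorted[11] = bbbBBB$BBABa
sorted[7] = BabbbBBB$BBA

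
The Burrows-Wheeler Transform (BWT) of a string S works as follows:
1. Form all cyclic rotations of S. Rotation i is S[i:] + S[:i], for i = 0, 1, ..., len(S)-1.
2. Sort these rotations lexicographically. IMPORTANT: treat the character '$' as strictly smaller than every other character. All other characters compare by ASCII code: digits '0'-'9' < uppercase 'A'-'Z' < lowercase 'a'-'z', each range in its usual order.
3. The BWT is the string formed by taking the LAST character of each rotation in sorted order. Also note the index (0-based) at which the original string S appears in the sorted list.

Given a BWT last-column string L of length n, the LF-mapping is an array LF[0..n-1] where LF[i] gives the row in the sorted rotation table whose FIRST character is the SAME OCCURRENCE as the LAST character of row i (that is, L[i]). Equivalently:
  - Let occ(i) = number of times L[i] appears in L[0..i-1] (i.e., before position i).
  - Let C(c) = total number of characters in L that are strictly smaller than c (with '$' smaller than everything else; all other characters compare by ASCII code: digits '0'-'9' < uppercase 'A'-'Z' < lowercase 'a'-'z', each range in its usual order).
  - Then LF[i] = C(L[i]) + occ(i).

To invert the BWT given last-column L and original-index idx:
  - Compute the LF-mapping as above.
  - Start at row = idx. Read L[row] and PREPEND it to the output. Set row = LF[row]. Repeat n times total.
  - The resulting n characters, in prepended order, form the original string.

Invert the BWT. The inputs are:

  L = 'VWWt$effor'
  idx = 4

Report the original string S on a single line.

Answer: effortWWV$

Derivation:
LF mapping: 1 2 3 9 0 4 5 6 7 8
Walk LF starting at row 4, prepending L[row]:
  step 1: row=4, L[4]='$', prepend. Next row=LF[4]=0
  step 2: row=0, L[0]='V', prepend. Next row=LF[0]=1
  step 3: row=1, L[1]='W', prepend. Next row=LF[1]=2
  step 4: row=2, L[2]='W', prepend. Next row=LF[2]=3
  step 5: row=3, L[3]='t', prepend. Next row=LF[3]=9
  step 6: row=9, L[9]='r', prepend. Next row=LF[9]=8
  step 7: row=8, L[8]='o', prepend. Next row=LF[8]=7
  step 8: row=7, L[7]='f', prepend. Next row=LF[7]=6
  step 9: row=6, L[6]='f', prepend. Next row=LF[6]=5
  step 10: row=5, L[5]='e', prepend. Next row=LF[5]=4
Reversed output: effortWWV$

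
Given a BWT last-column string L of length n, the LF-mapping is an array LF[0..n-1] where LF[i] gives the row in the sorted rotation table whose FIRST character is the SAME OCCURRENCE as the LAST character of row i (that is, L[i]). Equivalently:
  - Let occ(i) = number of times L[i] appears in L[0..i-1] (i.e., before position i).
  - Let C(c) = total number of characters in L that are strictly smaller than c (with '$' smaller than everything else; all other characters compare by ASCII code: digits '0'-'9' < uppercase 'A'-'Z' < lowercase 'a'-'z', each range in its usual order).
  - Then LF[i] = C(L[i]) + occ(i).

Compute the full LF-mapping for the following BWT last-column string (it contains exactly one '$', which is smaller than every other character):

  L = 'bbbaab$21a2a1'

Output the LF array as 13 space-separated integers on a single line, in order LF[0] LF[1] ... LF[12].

Char counts: '$':1, '1':2, '2':2, 'a':4, 'b':4
C (first-col start): C('$')=0, C('1')=1, C('2')=3, C('a')=5, C('b')=9
L[0]='b': occ=0, LF[0]=C('b')+0=9+0=9
L[1]='b': occ=1, LF[1]=C('b')+1=9+1=10
L[2]='b': occ=2, LF[2]=C('b')+2=9+2=11
L[3]='a': occ=0, LF[3]=C('a')+0=5+0=5
L[4]='a': occ=1, LF[4]=C('a')+1=5+1=6
L[5]='b': occ=3, LF[5]=C('b')+3=9+3=12
L[6]='$': occ=0, LF[6]=C('$')+0=0+0=0
L[7]='2': occ=0, LF[7]=C('2')+0=3+0=3
L[8]='1': occ=0, LF[8]=C('1')+0=1+0=1
L[9]='a': occ=2, LF[9]=C('a')+2=5+2=7
L[10]='2': occ=1, LF[10]=C('2')+1=3+1=4
L[11]='a': occ=3, LF[11]=C('a')+3=5+3=8
L[12]='1': occ=1, LF[12]=C('1')+1=1+1=2

Answer: 9 10 11 5 6 12 0 3 1 7 4 8 2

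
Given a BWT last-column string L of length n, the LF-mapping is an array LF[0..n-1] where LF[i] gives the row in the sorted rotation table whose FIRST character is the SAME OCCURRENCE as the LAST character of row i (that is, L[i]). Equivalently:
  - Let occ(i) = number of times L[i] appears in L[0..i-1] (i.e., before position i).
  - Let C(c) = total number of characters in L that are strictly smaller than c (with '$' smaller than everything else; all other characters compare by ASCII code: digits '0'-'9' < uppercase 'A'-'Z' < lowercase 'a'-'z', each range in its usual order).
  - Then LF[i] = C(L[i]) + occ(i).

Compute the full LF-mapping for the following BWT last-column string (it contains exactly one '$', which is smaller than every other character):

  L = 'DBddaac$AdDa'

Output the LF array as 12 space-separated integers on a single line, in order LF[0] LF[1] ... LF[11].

Char counts: '$':1, 'A':1, 'B':1, 'D':2, 'a':3, 'c':1, 'd':3
C (first-col start): C('$')=0, C('A')=1, C('B')=2, C('D')=3, C('a')=5, C('c')=8, C('d')=9
L[0]='D': occ=0, LF[0]=C('D')+0=3+0=3
L[1]='B': occ=0, LF[1]=C('B')+0=2+0=2
L[2]='d': occ=0, LF[2]=C('d')+0=9+0=9
L[3]='d': occ=1, LF[3]=C('d')+1=9+1=10
L[4]='a': occ=0, LF[4]=C('a')+0=5+0=5
L[5]='a': occ=1, LF[5]=C('a')+1=5+1=6
L[6]='c': occ=0, LF[6]=C('c')+0=8+0=8
L[7]='$': occ=0, LF[7]=C('$')+0=0+0=0
L[8]='A': occ=0, LF[8]=C('A')+0=1+0=1
L[9]='d': occ=2, LF[9]=C('d')+2=9+2=11
L[10]='D': occ=1, LF[10]=C('D')+1=3+1=4
L[11]='a': occ=2, LF[11]=C('a')+2=5+2=7

Answer: 3 2 9 10 5 6 8 0 1 11 4 7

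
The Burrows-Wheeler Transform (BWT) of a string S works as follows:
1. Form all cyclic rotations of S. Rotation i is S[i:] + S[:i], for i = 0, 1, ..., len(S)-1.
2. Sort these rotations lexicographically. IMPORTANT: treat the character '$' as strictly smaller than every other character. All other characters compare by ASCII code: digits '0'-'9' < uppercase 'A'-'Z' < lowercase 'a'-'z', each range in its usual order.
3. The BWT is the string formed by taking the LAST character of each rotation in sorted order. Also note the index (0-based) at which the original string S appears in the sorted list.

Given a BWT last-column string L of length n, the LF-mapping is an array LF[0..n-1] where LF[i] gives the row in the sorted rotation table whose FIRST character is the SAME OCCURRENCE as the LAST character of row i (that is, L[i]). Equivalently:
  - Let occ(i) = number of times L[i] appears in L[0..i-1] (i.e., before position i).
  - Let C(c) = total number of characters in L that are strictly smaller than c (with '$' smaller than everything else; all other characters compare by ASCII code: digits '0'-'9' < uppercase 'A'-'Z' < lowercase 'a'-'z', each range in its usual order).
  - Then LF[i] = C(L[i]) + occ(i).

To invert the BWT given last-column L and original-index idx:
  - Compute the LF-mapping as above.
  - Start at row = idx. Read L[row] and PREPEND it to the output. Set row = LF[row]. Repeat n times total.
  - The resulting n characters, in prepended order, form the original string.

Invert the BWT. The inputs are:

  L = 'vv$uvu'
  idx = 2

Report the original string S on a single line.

Answer: uvvuv$

Derivation:
LF mapping: 3 4 0 1 5 2
Walk LF starting at row 2, prepending L[row]:
  step 1: row=2, L[2]='$', prepend. Next row=LF[2]=0
  step 2: row=0, L[0]='v', prepend. Next row=LF[0]=3
  step 3: row=3, L[3]='u', prepend. Next row=LF[3]=1
  step 4: row=1, L[1]='v', prepend. Next row=LF[1]=4
  step 5: row=4, L[4]='v', prepend. Next row=LF[4]=5
  step 6: row=5, L[5]='u', prepend. Next row=LF[5]=2
Reversed output: uvvuv$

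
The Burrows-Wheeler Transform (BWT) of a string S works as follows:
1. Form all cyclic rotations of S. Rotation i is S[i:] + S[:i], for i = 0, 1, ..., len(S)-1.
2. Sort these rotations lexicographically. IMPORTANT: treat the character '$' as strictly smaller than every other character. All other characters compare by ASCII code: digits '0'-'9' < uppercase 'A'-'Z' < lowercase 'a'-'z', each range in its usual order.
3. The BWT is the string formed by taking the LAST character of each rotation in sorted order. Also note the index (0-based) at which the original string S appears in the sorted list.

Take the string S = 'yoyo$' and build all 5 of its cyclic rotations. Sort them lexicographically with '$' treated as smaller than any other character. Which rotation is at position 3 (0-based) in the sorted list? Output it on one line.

All 5 rotations (rotation i = S[i:]+S[:i]):
  rot[0] = yoyo$
  rot[1] = oyo$y
  rot[2] = yo$yo
  rot[3] = o$yoy
  rot[4] = $yoyo
Sorted (with $ < everything):
  sorted[0] = $yoyo
  sorted[1] = o$yoy
  sorted[2] = oyo$y
  sorted[3] = yo$yo
  sorted[4] = yoyo$
sorted[3] = yo$yo

Answer: yo$yo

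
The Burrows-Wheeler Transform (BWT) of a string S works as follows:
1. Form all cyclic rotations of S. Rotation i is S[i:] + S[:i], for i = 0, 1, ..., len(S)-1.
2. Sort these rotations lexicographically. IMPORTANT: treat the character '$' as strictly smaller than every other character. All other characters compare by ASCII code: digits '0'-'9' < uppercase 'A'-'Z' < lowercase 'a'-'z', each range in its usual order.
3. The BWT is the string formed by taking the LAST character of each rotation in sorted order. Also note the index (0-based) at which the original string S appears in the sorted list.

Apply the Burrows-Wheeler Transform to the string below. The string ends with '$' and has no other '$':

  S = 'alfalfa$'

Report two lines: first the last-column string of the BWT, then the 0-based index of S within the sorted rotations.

Answer: aff$llaa
3

Derivation:
All 8 rotations (rotation i = S[i:]+S[:i]):
  rot[0] = alfalfa$
  rot[1] = lfalfa$a
  rot[2] = falfa$al
  rot[3] = alfa$alf
  rot[4] = lfa$alfa
  rot[5] = fa$alfal
  rot[6] = a$alfalf
  rot[7] = $alfalfa
Sorted (with $ < everything):
  sorted[0] = $alfalfa  (last char: 'a')
  sorted[1] = a$alfalf  (last char: 'f')
  sorted[2] = alfa$alf  (last char: 'f')
  sorted[3] = alfalfa$  (last char: '$')
  sorted[4] = fa$alfal  (last char: 'l')
  sorted[5] = falfa$al  (last char: 'l')
  sorted[6] = lfa$alfa  (last char: 'a')
  sorted[7] = lfalfa$a  (last char: 'a')
Last column: aff$llaa
Original string S is at sorted index 3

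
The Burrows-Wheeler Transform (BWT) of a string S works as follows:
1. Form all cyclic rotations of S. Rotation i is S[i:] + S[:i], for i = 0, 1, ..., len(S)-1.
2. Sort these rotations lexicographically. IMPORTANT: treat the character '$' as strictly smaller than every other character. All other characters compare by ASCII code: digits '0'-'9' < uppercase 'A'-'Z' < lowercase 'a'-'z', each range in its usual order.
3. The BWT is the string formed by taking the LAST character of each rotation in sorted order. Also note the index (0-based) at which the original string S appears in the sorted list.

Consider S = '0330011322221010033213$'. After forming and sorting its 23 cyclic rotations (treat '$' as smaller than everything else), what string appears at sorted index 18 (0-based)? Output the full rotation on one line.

Answer: 30011322221010033213$03

Derivation:
All 23 rotations (rotation i = S[i:]+S[:i]):
  rot[0] = 0330011322221010033213$
  rot[1] = 330011322221010033213$0
  rot[2] = 30011322221010033213$03
  rot[3] = 0011322221010033213$033
  rot[4] = 011322221010033213$0330
  rot[5] = 11322221010033213$03300
  rot[6] = 1322221010033213$033001
  rot[7] = 322221010033213$0330011
  rot[8] = 22221010033213$03300113
  rot[9] = 2221010033213$033001132
  rot[10] = 221010033213$0330011322
  rot[11] = 21010033213$03300113222
  rot[12] = 1010033213$033001132222
  rot[13] = 010033213$0330011322221
  rot[14] = 10033213$03300113222210
  rot[15] = 0033213$033001132222101
  rot[16] = 033213$0330011322221010
  rot[17] = 33213$03300113222210100
  rot[18] = 3213$033001132222101003
  rot[19] = 213$0330011322221010033
  rot[20] = 13$03300113222210100332
  rot[21] = 3$033001132222101003321
  rot[22] = $0330011322221010033213
Sorted (with $ < everything):
  sorted[0] = $0330011322221010033213
  sorted[1] = 0011322221010033213$033
  sorted[2] = 0033213$033001132222101
  sorted[3] = 010033213$0330011322221
  sorted[4] = 011322221010033213$0330
  sorted[5] = 0330011322221010033213$
  sorted[6] = 033213$0330011322221010
  sorted[7] = 10033213$03300113222210
  sorted[8] = 1010033213$033001132222
  sorted[9] = 11322221010033213$03300
  sorted[10] = 13$03300113222210100332
  sorted[11] = 1322221010033213$033001
  sorted[12] = 21010033213$03300113222
  sorted[13] = 213$0330011322221010033
  sorted[14] = 221010033213$0330011322
  sorted[15] = 2221010033213$033001132
  sorted[16] = 22221010033213$03300113
  sorted[17] = 3$033001132222101003321
  sorted[18] = 30011322221010033213$03
  sorted[19] = 3213$033001132222101003
  sorted[20] = 322221010033213$0330011
  sorted[21] = 330011322221010033213$0
  sorted[22] = 33213$03300113222210100
sorted[18] = 30011322221010033213$03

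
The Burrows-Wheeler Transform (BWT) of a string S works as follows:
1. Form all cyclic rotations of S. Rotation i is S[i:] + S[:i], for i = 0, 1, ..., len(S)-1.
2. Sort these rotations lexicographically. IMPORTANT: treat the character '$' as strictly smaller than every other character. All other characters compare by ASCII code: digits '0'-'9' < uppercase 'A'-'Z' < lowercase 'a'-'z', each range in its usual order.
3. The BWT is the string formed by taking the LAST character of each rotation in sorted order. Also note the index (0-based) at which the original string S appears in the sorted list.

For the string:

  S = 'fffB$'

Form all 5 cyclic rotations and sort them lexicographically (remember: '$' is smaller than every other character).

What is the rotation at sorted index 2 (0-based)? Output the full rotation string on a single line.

Answer: fB$ff

Derivation:
All 5 rotations (rotation i = S[i:]+S[:i]):
  rot[0] = fffB$
  rot[1] = ffB$f
  rot[2] = fB$ff
  rot[3] = B$fff
  rot[4] = $fffB
Sorted (with $ < everything):
  sorted[0] = $fffB
  sorted[1] = B$fff
  sorted[2] = fB$ff
  sorted[3] = ffB$f
  sorted[4] = fffB$
sorted[2] = fB$ff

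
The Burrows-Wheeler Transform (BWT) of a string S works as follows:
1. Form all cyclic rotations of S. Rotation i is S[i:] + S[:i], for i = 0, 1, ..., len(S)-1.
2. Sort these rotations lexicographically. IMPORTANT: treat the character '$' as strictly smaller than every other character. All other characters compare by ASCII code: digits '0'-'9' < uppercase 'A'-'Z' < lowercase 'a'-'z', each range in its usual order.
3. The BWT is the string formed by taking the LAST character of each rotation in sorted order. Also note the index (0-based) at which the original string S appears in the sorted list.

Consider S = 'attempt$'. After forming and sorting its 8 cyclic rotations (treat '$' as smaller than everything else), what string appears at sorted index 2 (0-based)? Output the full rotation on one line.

All 8 rotations (rotation i = S[i:]+S[:i]):
  rot[0] = attempt$
  rot[1] = ttempt$a
  rot[2] = tempt$at
  rot[3] = empt$att
  rot[4] = mpt$atte
  rot[5] = pt$attem
  rot[6] = t$attemp
  rot[7] = $attempt
Sorted (with $ < everything):
  sorted[0] = $attempt
  sorted[1] = attempt$
  sorted[2] = empt$att
  sorted[3] = mpt$atte
  sorted[4] = pt$attem
  sorted[5] = t$attemp
  sorted[6] = tempt$at
  sorted[7] = ttempt$a
sorted[2] = empt$att

Answer: empt$att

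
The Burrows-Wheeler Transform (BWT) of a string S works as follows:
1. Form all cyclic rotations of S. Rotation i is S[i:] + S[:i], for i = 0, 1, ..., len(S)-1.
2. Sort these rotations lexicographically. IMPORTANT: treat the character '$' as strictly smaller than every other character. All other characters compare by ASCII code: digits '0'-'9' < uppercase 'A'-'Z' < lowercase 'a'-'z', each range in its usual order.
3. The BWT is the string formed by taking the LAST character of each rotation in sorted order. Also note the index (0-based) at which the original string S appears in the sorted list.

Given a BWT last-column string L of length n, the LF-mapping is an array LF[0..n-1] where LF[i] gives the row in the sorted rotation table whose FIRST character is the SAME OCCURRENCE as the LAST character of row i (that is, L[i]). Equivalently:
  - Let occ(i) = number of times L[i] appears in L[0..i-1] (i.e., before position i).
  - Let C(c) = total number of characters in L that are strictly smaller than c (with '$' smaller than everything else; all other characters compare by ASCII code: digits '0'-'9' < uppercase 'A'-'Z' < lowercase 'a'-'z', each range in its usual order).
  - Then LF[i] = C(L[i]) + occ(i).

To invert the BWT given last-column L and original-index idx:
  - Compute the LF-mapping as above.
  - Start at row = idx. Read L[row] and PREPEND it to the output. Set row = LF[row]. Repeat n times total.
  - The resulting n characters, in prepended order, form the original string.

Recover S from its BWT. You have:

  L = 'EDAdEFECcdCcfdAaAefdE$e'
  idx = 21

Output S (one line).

LF mapping: 7 6 1 15 8 11 9 4 13 16 5 14 21 17 2 12 3 19 22 18 10 0 20
Walk LF starting at row 21, prepending L[row]:
  step 1: row=21, L[21]='$', prepend. Next row=LF[21]=0
  step 2: row=0, L[0]='E', prepend. Next row=LF[0]=7
  step 3: row=7, L[7]='C', prepend. Next row=LF[7]=4
  step 4: row=4, L[4]='E', prepend. Next row=LF[4]=8
  step 5: row=8, L[8]='c', prepend. Next row=LF[8]=13
  step 6: row=13, L[13]='d', prepend. Next row=LF[13]=17
  step 7: row=17, L[17]='e', prepend. Next row=LF[17]=19
  step 8: row=19, L[19]='d', prepend. Next row=LF[19]=18
  step 9: row=18, L[18]='f', prepend. Next row=LF[18]=22
  step 10: row=22, L[22]='e', prepend. Next row=LF[22]=20
  step 11: row=20, L[20]='E', prepend. Next row=LF[20]=10
  step 12: row=10, L[10]='C', prepend. Next row=LF[10]=5
  step 13: row=5, L[5]='F', prepend. Next row=LF[5]=11
  step 14: row=11, L[11]='c', prepend. Next row=LF[11]=14
  step 15: row=14, L[14]='A', prepend. Next row=LF[14]=2
  step 16: row=2, L[2]='A', prepend. Next row=LF[2]=1
  step 17: row=1, L[1]='D', prepend. Next row=LF[1]=6
  step 18: row=6, L[6]='E', prepend. Next row=LF[6]=9
  step 19: row=9, L[9]='d', prepend. Next row=LF[9]=16
  step 20: row=16, L[16]='A', prepend. Next row=LF[16]=3
  step 21: row=3, L[3]='d', prepend. Next row=LF[3]=15
  step 22: row=15, L[15]='a', prepend. Next row=LF[15]=12
  step 23: row=12, L[12]='f', prepend. Next row=LF[12]=21
Reversed output: fadAdEDAAcFCEefdedcECE$

Answer: fadAdEDAAcFCEefdedcECE$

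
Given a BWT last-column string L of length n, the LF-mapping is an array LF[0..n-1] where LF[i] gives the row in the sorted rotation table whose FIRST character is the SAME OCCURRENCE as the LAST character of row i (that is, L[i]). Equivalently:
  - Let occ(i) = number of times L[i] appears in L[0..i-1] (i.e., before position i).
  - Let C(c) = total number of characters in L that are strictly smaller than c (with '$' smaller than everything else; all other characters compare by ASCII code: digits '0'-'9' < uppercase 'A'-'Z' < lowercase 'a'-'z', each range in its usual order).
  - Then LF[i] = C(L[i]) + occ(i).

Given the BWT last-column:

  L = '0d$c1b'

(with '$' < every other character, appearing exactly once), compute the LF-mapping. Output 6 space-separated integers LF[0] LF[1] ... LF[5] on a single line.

Answer: 1 5 0 4 2 3

Derivation:
Char counts: '$':1, '0':1, '1':1, 'b':1, 'c':1, 'd':1
C (first-col start): C('$')=0, C('0')=1, C('1')=2, C('b')=3, C('c')=4, C('d')=5
L[0]='0': occ=0, LF[0]=C('0')+0=1+0=1
L[1]='d': occ=0, LF[1]=C('d')+0=5+0=5
L[2]='$': occ=0, LF[2]=C('$')+0=0+0=0
L[3]='c': occ=0, LF[3]=C('c')+0=4+0=4
L[4]='1': occ=0, LF[4]=C('1')+0=2+0=2
L[5]='b': occ=0, LF[5]=C('b')+0=3+0=3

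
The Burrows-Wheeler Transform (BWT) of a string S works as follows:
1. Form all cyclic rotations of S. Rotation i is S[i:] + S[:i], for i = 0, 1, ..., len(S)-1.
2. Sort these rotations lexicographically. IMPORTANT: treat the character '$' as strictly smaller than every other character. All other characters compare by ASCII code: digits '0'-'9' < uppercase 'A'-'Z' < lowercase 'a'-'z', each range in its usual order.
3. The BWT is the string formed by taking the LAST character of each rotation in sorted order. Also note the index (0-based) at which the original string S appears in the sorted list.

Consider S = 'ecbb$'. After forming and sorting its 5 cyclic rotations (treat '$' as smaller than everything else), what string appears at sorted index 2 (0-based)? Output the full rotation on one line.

All 5 rotations (rotation i = S[i:]+S[:i]):
  rot[0] = ecbb$
  rot[1] = cbb$e
  rot[2] = bb$ec
  rot[3] = b$ecb
  rot[4] = $ecbb
Sorted (with $ < everything):
  sorted[0] = $ecbb
  sorted[1] = b$ecb
  sorted[2] = bb$ec
  sorted[3] = cbb$e
  sorted[4] = ecbb$
sorted[2] = bb$ec

Answer: bb$ec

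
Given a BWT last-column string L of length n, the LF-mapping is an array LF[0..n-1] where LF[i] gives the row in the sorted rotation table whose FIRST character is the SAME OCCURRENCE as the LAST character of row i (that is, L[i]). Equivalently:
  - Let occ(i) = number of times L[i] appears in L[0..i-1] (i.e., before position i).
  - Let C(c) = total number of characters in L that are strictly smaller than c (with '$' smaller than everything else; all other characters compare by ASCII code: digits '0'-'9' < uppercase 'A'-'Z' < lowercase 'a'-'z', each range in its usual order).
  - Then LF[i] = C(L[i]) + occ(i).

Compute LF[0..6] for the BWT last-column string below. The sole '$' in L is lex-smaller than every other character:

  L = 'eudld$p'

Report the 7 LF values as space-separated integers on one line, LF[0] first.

Char counts: '$':1, 'd':2, 'e':1, 'l':1, 'p':1, 'u':1
C (first-col start): C('$')=0, C('d')=1, C('e')=3, C('l')=4, C('p')=5, C('u')=6
L[0]='e': occ=0, LF[0]=C('e')+0=3+0=3
L[1]='u': occ=0, LF[1]=C('u')+0=6+0=6
L[2]='d': occ=0, LF[2]=C('d')+0=1+0=1
L[3]='l': occ=0, LF[3]=C('l')+0=4+0=4
L[4]='d': occ=1, LF[4]=C('d')+1=1+1=2
L[5]='$': occ=0, LF[5]=C('$')+0=0+0=0
L[6]='p': occ=0, LF[6]=C('p')+0=5+0=5

Answer: 3 6 1 4 2 0 5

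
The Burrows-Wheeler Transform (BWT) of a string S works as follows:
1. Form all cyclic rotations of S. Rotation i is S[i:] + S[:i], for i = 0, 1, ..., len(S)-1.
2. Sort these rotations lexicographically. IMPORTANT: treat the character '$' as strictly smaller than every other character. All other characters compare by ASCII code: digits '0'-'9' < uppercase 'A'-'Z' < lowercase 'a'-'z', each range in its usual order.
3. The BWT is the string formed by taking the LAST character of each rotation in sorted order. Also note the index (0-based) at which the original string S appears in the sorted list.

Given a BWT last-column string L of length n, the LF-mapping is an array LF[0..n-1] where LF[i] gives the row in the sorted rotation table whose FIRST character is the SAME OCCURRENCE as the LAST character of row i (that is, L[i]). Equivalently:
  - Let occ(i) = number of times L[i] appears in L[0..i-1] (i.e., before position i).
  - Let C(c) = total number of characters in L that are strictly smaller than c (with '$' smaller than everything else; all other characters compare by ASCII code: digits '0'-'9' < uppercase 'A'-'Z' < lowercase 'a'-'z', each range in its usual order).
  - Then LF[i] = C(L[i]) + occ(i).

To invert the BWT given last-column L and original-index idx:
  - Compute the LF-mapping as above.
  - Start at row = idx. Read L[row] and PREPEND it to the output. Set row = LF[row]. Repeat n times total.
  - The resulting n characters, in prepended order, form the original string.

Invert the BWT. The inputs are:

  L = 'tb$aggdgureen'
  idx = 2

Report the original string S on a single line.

LF mapping: 11 2 0 1 6 7 3 8 12 10 4 5 9
Walk LF starting at row 2, prepending L[row]:
  step 1: row=2, L[2]='$', prepend. Next row=LF[2]=0
  step 2: row=0, L[0]='t', prepend. Next row=LF[0]=11
  step 3: row=11, L[11]='e', prepend. Next row=LF[11]=5
  step 4: row=5, L[5]='g', prepend. Next row=LF[5]=7
  step 5: row=7, L[7]='g', prepend. Next row=LF[7]=8
  step 6: row=8, L[8]='u', prepend. Next row=LF[8]=12
  step 7: row=12, L[12]='n', prepend. Next row=LF[12]=9
  step 8: row=9, L[9]='r', prepend. Next row=LF[9]=10
  step 9: row=10, L[10]='e', prepend. Next row=LF[10]=4
  step 10: row=4, L[4]='g', prepend. Next row=LF[4]=6
  step 11: row=6, L[6]='d', prepend. Next row=LF[6]=3
  step 12: row=3, L[3]='a', prepend. Next row=LF[3]=1
  step 13: row=1, L[1]='b', prepend. Next row=LF[1]=2
Reversed output: badgernugget$

Answer: badgernugget$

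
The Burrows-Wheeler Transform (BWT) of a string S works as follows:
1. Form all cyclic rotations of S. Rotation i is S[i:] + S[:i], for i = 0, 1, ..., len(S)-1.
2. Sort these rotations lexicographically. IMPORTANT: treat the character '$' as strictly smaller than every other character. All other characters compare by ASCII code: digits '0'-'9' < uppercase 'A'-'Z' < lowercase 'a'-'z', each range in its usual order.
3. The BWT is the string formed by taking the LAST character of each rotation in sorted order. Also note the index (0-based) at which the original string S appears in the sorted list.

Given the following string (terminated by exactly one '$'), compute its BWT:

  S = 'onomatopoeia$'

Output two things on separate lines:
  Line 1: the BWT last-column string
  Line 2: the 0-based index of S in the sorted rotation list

All 13 rotations (rotation i = S[i:]+S[:i]):
  rot[0] = onomatopoeia$
  rot[1] = nomatopoeia$o
  rot[2] = omatopoeia$on
  rot[3] = matopoeia$ono
  rot[4] = atopoeia$onom
  rot[5] = topoeia$onoma
  rot[6] = opoeia$onomat
  rot[7] = poeia$onomato
  rot[8] = oeia$onomatop
  rot[9] = eia$onomatopo
  rot[10] = ia$onomatopoe
  rot[11] = a$onomatopoei
  rot[12] = $onomatopoeia
Sorted (with $ < everything):
  sorted[0] = $onomatopoeia  (last char: 'a')
  sorted[1] = a$onomatopoei  (last char: 'i')
  sorted[2] = atopoeia$onom  (last char: 'm')
  sorted[3] = eia$onomatopo  (last char: 'o')
  sorted[4] = ia$onomatopoe  (last char: 'e')
  sorted[5] = matopoeia$ono  (last char: 'o')
  sorted[6] = nomatopoeia$o  (last char: 'o')
  sorted[7] = oeia$onomatop  (last char: 'p')
  sorted[8] = omatopoeia$on  (last char: 'n')
  sorted[9] = onomatopoeia$  (last char: '$')
  sorted[10] = opoeia$onomat  (last char: 't')
  sorted[11] = poeia$onomato  (last char: 'o')
  sorted[12] = topoeia$onoma  (last char: 'a')
Last column: aimoeoopn$toa
Original string S is at sorted index 9

Answer: aimoeoopn$toa
9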